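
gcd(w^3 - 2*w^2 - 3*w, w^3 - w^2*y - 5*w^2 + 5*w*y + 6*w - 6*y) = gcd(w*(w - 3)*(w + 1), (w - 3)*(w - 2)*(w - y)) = w - 3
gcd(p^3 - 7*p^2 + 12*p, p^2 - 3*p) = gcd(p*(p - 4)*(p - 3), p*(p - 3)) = p^2 - 3*p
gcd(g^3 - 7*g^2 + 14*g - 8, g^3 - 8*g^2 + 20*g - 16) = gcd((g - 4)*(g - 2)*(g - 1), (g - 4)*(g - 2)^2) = g^2 - 6*g + 8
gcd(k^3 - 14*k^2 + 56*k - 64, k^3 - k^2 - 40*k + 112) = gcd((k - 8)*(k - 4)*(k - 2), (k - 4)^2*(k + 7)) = k - 4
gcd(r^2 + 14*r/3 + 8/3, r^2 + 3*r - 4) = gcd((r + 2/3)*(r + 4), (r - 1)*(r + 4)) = r + 4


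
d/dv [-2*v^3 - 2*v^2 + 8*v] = -6*v^2 - 4*v + 8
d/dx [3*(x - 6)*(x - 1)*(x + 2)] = 9*x^2 - 30*x - 24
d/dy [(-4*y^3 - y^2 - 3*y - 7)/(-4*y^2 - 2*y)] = (8*y^4 + 8*y^3 - 5*y^2 - 28*y - 7)/(2*y^2*(4*y^2 + 4*y + 1))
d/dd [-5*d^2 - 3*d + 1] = -10*d - 3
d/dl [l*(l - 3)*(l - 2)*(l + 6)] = 4*l^3 + 3*l^2 - 48*l + 36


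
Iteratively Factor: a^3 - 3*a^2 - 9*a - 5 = (a - 5)*(a^2 + 2*a + 1) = (a - 5)*(a + 1)*(a + 1)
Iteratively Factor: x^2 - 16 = (x + 4)*(x - 4)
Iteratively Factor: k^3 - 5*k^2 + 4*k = (k - 4)*(k^2 - k) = (k - 4)*(k - 1)*(k)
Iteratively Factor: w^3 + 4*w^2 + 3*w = (w + 3)*(w^2 + w) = (w + 1)*(w + 3)*(w)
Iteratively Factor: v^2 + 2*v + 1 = (v + 1)*(v + 1)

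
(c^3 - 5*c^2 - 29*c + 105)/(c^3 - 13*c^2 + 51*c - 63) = (c + 5)/(c - 3)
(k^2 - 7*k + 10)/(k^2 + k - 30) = (k - 2)/(k + 6)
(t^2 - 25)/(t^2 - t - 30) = (t - 5)/(t - 6)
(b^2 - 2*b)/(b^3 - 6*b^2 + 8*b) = 1/(b - 4)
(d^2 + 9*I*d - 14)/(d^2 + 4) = (d + 7*I)/(d - 2*I)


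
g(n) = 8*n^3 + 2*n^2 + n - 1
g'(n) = 24*n^2 + 4*n + 1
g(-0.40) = -1.59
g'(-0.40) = 3.24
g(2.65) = 164.57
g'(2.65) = 180.14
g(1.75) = 49.75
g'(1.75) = 81.50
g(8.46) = 4994.57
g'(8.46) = 1752.56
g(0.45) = 0.58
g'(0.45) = 7.66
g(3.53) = 379.35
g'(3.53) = 314.18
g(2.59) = 154.00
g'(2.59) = 172.35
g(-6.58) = -2200.11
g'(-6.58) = 1013.79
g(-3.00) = -202.00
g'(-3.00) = 205.00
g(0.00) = -1.00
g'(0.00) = 1.00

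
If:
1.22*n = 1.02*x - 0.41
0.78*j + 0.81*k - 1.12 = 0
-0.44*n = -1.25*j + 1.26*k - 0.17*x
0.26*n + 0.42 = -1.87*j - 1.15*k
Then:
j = -0.05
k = 1.43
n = -7.59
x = -8.67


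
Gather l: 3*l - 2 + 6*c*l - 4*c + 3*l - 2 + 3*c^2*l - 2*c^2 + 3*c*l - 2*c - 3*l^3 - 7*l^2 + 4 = -2*c^2 - 6*c - 3*l^3 - 7*l^2 + l*(3*c^2 + 9*c + 6)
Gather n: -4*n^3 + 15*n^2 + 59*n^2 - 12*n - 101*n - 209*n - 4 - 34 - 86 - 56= -4*n^3 + 74*n^2 - 322*n - 180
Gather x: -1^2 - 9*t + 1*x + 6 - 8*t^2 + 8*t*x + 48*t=-8*t^2 + 39*t + x*(8*t + 1) + 5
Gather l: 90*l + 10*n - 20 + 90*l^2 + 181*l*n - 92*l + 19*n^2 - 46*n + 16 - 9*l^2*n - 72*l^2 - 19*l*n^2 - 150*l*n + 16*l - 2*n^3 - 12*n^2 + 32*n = l^2*(18 - 9*n) + l*(-19*n^2 + 31*n + 14) - 2*n^3 + 7*n^2 - 4*n - 4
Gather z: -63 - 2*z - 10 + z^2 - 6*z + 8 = z^2 - 8*z - 65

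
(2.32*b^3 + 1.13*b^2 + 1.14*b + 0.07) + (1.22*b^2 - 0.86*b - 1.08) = 2.32*b^3 + 2.35*b^2 + 0.28*b - 1.01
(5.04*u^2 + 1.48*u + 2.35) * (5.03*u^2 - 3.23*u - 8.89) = 25.3512*u^4 - 8.8348*u^3 - 37.7655*u^2 - 20.7477*u - 20.8915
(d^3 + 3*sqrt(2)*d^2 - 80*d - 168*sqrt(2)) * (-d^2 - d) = -d^5 - 3*sqrt(2)*d^4 - d^4 - 3*sqrt(2)*d^3 + 80*d^3 + 80*d^2 + 168*sqrt(2)*d^2 + 168*sqrt(2)*d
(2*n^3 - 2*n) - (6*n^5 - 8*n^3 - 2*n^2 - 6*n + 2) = -6*n^5 + 10*n^3 + 2*n^2 + 4*n - 2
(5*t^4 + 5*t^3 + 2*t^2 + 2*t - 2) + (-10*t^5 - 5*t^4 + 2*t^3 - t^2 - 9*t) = -10*t^5 + 7*t^3 + t^2 - 7*t - 2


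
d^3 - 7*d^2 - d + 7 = (d - 7)*(d - 1)*(d + 1)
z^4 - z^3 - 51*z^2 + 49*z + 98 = (z - 7)*(z - 2)*(z + 1)*(z + 7)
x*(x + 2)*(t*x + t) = t*x^3 + 3*t*x^2 + 2*t*x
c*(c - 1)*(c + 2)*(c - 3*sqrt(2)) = c^4 - 3*sqrt(2)*c^3 + c^3 - 3*sqrt(2)*c^2 - 2*c^2 + 6*sqrt(2)*c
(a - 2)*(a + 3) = a^2 + a - 6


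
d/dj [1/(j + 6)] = -1/(j + 6)^2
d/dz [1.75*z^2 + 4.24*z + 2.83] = 3.5*z + 4.24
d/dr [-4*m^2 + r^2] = 2*r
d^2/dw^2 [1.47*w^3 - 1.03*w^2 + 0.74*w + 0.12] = 8.82*w - 2.06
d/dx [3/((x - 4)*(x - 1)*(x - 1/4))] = 36*(-4*x^2 + 14*x - 7)/(16*x^6 - 168*x^5 + 609*x^4 - 914*x^3 + 609*x^2 - 168*x + 16)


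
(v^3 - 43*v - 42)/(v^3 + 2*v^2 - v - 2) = (v^2 - v - 42)/(v^2 + v - 2)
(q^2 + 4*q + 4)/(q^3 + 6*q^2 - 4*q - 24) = (q + 2)/(q^2 + 4*q - 12)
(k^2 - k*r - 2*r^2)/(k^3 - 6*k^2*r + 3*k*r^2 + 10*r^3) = 1/(k - 5*r)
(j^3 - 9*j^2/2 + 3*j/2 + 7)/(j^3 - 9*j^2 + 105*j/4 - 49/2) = 2*(j + 1)/(2*j - 7)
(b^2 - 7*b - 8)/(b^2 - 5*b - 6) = (b - 8)/(b - 6)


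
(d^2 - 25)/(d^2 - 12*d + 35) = (d + 5)/(d - 7)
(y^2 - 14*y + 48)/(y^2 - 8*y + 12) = (y - 8)/(y - 2)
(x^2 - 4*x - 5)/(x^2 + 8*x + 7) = (x - 5)/(x + 7)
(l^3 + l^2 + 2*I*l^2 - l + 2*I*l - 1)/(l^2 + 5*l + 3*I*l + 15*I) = (l^3 + l^2*(1 + 2*I) + l*(-1 + 2*I) - 1)/(l^2 + l*(5 + 3*I) + 15*I)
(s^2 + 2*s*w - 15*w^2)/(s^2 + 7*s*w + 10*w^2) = (s - 3*w)/(s + 2*w)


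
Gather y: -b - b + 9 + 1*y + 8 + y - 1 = -2*b + 2*y + 16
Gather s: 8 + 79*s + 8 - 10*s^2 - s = -10*s^2 + 78*s + 16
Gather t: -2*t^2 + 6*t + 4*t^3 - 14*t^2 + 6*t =4*t^3 - 16*t^2 + 12*t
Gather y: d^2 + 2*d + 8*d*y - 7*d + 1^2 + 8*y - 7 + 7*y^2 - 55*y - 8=d^2 - 5*d + 7*y^2 + y*(8*d - 47) - 14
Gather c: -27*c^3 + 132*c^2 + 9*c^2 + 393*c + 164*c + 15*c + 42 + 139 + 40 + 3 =-27*c^3 + 141*c^2 + 572*c + 224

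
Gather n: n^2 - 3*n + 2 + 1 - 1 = n^2 - 3*n + 2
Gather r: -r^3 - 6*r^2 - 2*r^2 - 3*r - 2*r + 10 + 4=-r^3 - 8*r^2 - 5*r + 14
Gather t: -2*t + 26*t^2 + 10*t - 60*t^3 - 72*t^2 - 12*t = -60*t^3 - 46*t^2 - 4*t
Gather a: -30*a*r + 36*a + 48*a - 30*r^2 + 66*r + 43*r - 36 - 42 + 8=a*(84 - 30*r) - 30*r^2 + 109*r - 70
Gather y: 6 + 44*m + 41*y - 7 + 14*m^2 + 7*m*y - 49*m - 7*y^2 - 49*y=14*m^2 - 5*m - 7*y^2 + y*(7*m - 8) - 1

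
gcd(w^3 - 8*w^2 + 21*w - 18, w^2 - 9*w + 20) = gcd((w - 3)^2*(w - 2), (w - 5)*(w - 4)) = 1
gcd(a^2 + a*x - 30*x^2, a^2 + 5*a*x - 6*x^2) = a + 6*x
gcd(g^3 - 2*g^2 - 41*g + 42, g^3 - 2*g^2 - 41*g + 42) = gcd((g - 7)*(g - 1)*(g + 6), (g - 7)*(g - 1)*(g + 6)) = g^3 - 2*g^2 - 41*g + 42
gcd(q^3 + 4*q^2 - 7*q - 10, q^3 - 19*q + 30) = q^2 + 3*q - 10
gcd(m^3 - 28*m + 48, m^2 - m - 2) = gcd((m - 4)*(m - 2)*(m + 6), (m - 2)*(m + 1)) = m - 2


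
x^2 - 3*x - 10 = (x - 5)*(x + 2)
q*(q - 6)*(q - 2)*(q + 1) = q^4 - 7*q^3 + 4*q^2 + 12*q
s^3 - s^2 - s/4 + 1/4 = (s - 1)*(s - 1/2)*(s + 1/2)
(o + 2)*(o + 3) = o^2 + 5*o + 6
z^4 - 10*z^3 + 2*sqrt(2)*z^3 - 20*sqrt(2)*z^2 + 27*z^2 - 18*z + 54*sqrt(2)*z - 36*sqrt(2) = (z - 6)*(z - 3)*(z - 1)*(z + 2*sqrt(2))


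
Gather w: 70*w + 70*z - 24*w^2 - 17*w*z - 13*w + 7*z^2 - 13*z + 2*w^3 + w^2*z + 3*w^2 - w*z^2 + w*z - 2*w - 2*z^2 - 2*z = 2*w^3 + w^2*(z - 21) + w*(-z^2 - 16*z + 55) + 5*z^2 + 55*z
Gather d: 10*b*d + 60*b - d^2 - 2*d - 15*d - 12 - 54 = 60*b - d^2 + d*(10*b - 17) - 66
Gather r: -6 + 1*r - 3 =r - 9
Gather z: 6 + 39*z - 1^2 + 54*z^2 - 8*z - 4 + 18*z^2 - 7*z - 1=72*z^2 + 24*z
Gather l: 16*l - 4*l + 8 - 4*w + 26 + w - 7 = 12*l - 3*w + 27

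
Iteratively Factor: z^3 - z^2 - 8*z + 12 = (z + 3)*(z^2 - 4*z + 4) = (z - 2)*(z + 3)*(z - 2)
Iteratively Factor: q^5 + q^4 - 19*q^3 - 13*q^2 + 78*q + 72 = (q - 3)*(q^4 + 4*q^3 - 7*q^2 - 34*q - 24) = (q - 3)*(q + 4)*(q^3 - 7*q - 6) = (q - 3)*(q + 2)*(q + 4)*(q^2 - 2*q - 3) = (q - 3)^2*(q + 2)*(q + 4)*(q + 1)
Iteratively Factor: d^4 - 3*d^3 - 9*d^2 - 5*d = (d - 5)*(d^3 + 2*d^2 + d) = d*(d - 5)*(d^2 + 2*d + 1) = d*(d - 5)*(d + 1)*(d + 1)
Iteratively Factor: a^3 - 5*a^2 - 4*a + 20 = (a + 2)*(a^2 - 7*a + 10) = (a - 2)*(a + 2)*(a - 5)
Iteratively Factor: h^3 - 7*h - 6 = (h - 3)*(h^2 + 3*h + 2) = (h - 3)*(h + 2)*(h + 1)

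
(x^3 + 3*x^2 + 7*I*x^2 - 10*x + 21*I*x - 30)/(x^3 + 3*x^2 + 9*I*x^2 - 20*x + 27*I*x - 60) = (x + 2*I)/(x + 4*I)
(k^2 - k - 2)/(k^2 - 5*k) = (k^2 - k - 2)/(k*(k - 5))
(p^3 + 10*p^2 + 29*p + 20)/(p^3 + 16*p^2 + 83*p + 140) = (p + 1)/(p + 7)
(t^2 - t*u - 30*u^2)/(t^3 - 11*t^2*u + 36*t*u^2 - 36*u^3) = (t + 5*u)/(t^2 - 5*t*u + 6*u^2)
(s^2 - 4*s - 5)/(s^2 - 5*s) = (s + 1)/s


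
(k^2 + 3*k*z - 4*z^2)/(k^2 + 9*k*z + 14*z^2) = (k^2 + 3*k*z - 4*z^2)/(k^2 + 9*k*z + 14*z^2)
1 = 1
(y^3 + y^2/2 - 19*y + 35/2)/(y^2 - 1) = (2*y^2 + 3*y - 35)/(2*(y + 1))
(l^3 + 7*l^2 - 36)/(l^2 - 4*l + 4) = (l^2 + 9*l + 18)/(l - 2)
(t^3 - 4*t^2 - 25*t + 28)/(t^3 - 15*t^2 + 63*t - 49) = (t + 4)/(t - 7)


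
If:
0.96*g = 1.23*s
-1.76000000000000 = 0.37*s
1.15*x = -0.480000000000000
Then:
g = -6.09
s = -4.76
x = -0.42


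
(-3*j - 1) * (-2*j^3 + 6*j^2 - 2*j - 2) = 6*j^4 - 16*j^3 + 8*j + 2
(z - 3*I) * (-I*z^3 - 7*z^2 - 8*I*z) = -I*z^4 - 10*z^3 + 13*I*z^2 - 24*z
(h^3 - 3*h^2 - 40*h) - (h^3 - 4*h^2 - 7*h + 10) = h^2 - 33*h - 10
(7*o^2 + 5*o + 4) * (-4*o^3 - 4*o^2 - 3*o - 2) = -28*o^5 - 48*o^4 - 57*o^3 - 45*o^2 - 22*o - 8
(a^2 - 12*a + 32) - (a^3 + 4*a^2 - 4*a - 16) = -a^3 - 3*a^2 - 8*a + 48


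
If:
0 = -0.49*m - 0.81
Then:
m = -1.65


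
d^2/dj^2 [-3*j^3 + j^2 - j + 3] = 2 - 18*j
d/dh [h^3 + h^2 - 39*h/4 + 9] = 3*h^2 + 2*h - 39/4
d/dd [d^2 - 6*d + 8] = 2*d - 6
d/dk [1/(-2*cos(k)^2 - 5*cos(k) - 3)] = -(4*cos(k) + 5)*sin(k)/(5*cos(k) + cos(2*k) + 4)^2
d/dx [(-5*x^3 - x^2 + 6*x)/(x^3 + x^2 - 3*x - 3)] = 2*(-2*x^4 + 9*x^3 + 21*x^2 + 3*x - 9)/(x^6 + 2*x^5 - 5*x^4 - 12*x^3 + 3*x^2 + 18*x + 9)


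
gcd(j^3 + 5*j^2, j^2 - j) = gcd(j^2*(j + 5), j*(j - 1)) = j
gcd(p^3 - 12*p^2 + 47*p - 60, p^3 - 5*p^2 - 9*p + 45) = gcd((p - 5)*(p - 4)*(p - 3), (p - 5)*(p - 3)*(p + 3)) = p^2 - 8*p + 15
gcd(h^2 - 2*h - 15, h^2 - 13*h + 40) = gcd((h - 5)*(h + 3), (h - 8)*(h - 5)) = h - 5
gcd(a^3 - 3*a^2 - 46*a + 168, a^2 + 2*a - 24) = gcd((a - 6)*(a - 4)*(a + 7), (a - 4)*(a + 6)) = a - 4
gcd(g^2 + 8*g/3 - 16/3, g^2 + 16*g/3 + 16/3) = g + 4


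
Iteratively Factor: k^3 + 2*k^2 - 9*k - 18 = (k + 3)*(k^2 - k - 6) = (k + 2)*(k + 3)*(k - 3)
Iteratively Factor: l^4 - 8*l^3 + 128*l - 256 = (l - 4)*(l^3 - 4*l^2 - 16*l + 64) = (l - 4)^2*(l^2 - 16) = (l - 4)^2*(l + 4)*(l - 4)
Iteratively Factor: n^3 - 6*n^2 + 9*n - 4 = (n - 4)*(n^2 - 2*n + 1) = (n - 4)*(n - 1)*(n - 1)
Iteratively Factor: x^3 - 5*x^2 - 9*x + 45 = (x - 3)*(x^2 - 2*x - 15) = (x - 3)*(x + 3)*(x - 5)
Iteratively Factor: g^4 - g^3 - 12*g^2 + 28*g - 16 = (g - 2)*(g^3 + g^2 - 10*g + 8) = (g - 2)*(g - 1)*(g^2 + 2*g - 8) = (g - 2)^2*(g - 1)*(g + 4)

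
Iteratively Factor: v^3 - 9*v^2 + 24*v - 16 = (v - 4)*(v^2 - 5*v + 4) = (v - 4)*(v - 1)*(v - 4)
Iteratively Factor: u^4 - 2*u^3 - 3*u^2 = (u + 1)*(u^3 - 3*u^2) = u*(u + 1)*(u^2 - 3*u) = u^2*(u + 1)*(u - 3)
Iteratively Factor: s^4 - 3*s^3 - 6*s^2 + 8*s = (s - 4)*(s^3 + s^2 - 2*s) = (s - 4)*(s + 2)*(s^2 - s) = s*(s - 4)*(s + 2)*(s - 1)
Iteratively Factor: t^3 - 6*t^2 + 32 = (t + 2)*(t^2 - 8*t + 16) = (t - 4)*(t + 2)*(t - 4)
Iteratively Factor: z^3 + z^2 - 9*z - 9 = (z - 3)*(z^2 + 4*z + 3) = (z - 3)*(z + 1)*(z + 3)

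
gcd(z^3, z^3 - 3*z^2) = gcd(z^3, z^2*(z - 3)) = z^2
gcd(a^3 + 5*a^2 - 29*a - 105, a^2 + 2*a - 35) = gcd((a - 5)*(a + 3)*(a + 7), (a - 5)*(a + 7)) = a^2 + 2*a - 35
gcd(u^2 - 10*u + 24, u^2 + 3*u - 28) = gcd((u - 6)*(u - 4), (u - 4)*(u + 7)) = u - 4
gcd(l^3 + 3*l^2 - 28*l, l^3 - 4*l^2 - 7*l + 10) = 1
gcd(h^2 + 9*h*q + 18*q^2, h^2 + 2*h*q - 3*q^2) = h + 3*q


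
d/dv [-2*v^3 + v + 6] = 1 - 6*v^2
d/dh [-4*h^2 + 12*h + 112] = 12 - 8*h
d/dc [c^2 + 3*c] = 2*c + 3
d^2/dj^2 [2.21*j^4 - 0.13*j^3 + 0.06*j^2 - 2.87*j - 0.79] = 26.52*j^2 - 0.78*j + 0.12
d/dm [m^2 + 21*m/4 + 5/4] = 2*m + 21/4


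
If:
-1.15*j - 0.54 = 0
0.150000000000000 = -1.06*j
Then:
No Solution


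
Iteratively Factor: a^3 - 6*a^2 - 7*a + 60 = (a + 3)*(a^2 - 9*a + 20) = (a - 5)*(a + 3)*(a - 4)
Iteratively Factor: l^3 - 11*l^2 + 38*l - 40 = (l - 2)*(l^2 - 9*l + 20) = (l - 5)*(l - 2)*(l - 4)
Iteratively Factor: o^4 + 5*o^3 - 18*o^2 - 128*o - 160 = (o + 4)*(o^3 + o^2 - 22*o - 40) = (o + 2)*(o + 4)*(o^2 - o - 20) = (o - 5)*(o + 2)*(o + 4)*(o + 4)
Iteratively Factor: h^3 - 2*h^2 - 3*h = (h + 1)*(h^2 - 3*h) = h*(h + 1)*(h - 3)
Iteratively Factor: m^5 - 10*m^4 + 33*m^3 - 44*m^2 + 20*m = (m - 2)*(m^4 - 8*m^3 + 17*m^2 - 10*m) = m*(m - 2)*(m^3 - 8*m^2 + 17*m - 10) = m*(m - 5)*(m - 2)*(m^2 - 3*m + 2) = m*(m - 5)*(m - 2)^2*(m - 1)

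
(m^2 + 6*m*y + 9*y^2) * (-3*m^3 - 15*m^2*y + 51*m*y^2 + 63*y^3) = -3*m^5 - 33*m^4*y - 66*m^3*y^2 + 234*m^2*y^3 + 837*m*y^4 + 567*y^5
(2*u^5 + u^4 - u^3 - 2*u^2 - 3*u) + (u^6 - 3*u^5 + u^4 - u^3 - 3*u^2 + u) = u^6 - u^5 + 2*u^4 - 2*u^3 - 5*u^2 - 2*u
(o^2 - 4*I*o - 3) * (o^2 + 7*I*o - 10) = o^4 + 3*I*o^3 + 15*o^2 + 19*I*o + 30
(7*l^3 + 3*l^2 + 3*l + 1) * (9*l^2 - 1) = 63*l^5 + 27*l^4 + 20*l^3 + 6*l^2 - 3*l - 1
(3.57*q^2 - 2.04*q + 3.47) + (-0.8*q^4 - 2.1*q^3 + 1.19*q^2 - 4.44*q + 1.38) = -0.8*q^4 - 2.1*q^3 + 4.76*q^2 - 6.48*q + 4.85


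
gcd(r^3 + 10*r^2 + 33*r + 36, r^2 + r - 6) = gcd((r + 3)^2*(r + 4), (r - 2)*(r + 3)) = r + 3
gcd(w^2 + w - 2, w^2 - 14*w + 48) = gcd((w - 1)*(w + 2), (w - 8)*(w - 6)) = 1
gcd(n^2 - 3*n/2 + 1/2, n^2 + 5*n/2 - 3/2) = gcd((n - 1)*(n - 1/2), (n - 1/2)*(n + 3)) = n - 1/2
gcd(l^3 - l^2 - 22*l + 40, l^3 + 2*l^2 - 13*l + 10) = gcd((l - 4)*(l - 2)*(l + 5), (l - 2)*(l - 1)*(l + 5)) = l^2 + 3*l - 10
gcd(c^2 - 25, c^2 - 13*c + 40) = c - 5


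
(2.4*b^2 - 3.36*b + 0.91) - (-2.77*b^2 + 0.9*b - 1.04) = 5.17*b^2 - 4.26*b + 1.95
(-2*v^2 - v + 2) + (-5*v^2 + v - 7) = -7*v^2 - 5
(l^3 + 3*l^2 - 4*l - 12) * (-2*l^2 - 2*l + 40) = -2*l^5 - 8*l^4 + 42*l^3 + 152*l^2 - 136*l - 480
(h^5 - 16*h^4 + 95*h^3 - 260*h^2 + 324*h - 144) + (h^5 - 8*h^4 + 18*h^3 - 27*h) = 2*h^5 - 24*h^4 + 113*h^3 - 260*h^2 + 297*h - 144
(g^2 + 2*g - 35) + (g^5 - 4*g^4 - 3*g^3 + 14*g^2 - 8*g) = g^5 - 4*g^4 - 3*g^3 + 15*g^2 - 6*g - 35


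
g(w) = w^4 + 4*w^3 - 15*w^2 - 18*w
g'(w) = 4*w^3 + 12*w^2 - 30*w - 18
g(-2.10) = -45.95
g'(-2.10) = 60.88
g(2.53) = -35.80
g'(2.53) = 47.69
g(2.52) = -36.28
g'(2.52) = 46.62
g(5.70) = 1206.42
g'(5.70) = 941.65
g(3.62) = 99.75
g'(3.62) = 220.40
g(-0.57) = 4.75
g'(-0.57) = 2.26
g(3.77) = 135.28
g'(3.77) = 253.79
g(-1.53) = -16.42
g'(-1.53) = 41.66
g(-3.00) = -108.00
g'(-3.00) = 72.00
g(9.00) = 8100.00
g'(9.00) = 3600.00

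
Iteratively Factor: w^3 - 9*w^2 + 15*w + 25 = (w + 1)*(w^2 - 10*w + 25) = (w - 5)*(w + 1)*(w - 5)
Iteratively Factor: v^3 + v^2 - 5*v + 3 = (v - 1)*(v^2 + 2*v - 3) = (v - 1)*(v + 3)*(v - 1)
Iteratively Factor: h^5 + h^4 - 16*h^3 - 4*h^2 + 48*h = (h + 4)*(h^4 - 3*h^3 - 4*h^2 + 12*h) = h*(h + 4)*(h^3 - 3*h^2 - 4*h + 12) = h*(h + 2)*(h + 4)*(h^2 - 5*h + 6) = h*(h - 3)*(h + 2)*(h + 4)*(h - 2)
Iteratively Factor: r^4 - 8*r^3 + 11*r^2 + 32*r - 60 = (r - 5)*(r^3 - 3*r^2 - 4*r + 12) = (r - 5)*(r - 3)*(r^2 - 4) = (r - 5)*(r - 3)*(r - 2)*(r + 2)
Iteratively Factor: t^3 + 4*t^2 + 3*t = (t + 3)*(t^2 + t) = (t + 1)*(t + 3)*(t)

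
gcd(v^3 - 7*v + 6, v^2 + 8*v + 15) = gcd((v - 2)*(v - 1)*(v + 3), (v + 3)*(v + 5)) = v + 3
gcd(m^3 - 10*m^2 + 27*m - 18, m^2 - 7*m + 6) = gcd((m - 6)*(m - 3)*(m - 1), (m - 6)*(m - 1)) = m^2 - 7*m + 6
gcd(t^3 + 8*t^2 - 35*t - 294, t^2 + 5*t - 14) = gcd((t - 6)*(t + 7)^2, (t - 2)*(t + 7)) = t + 7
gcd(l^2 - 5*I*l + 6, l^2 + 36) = l - 6*I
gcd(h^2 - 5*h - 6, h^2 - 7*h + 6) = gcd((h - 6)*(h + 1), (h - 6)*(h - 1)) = h - 6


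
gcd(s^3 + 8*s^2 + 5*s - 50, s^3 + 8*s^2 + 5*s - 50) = s^3 + 8*s^2 + 5*s - 50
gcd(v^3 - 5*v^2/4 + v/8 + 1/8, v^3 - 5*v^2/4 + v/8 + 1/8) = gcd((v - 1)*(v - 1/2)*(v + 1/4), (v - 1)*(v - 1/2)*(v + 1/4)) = v^3 - 5*v^2/4 + v/8 + 1/8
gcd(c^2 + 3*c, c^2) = c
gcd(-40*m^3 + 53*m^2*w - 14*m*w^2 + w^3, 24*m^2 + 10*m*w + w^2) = 1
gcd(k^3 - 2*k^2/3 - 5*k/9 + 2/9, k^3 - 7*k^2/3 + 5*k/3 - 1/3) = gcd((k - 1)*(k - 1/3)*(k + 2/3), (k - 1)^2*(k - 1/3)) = k^2 - 4*k/3 + 1/3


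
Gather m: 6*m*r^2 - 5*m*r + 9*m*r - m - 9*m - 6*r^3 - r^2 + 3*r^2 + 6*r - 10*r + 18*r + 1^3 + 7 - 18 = m*(6*r^2 + 4*r - 10) - 6*r^3 + 2*r^2 + 14*r - 10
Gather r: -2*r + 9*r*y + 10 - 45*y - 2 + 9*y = r*(9*y - 2) - 36*y + 8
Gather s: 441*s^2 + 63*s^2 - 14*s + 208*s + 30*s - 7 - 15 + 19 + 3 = 504*s^2 + 224*s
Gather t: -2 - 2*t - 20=-2*t - 22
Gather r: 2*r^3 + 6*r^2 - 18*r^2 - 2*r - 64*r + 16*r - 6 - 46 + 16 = 2*r^3 - 12*r^2 - 50*r - 36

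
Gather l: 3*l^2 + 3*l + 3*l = 3*l^2 + 6*l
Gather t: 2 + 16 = 18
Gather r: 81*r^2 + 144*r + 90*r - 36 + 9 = 81*r^2 + 234*r - 27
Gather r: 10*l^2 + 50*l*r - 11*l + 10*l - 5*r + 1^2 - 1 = 10*l^2 - l + r*(50*l - 5)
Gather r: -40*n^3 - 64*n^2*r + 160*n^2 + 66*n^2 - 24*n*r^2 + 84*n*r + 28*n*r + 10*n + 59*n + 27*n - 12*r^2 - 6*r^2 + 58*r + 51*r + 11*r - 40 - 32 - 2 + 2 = -40*n^3 + 226*n^2 + 96*n + r^2*(-24*n - 18) + r*(-64*n^2 + 112*n + 120) - 72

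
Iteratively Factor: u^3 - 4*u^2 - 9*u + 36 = (u + 3)*(u^2 - 7*u + 12) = (u - 3)*(u + 3)*(u - 4)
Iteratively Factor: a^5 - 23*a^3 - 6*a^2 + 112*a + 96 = (a - 3)*(a^4 + 3*a^3 - 14*a^2 - 48*a - 32) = (a - 3)*(a + 2)*(a^3 + a^2 - 16*a - 16) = (a - 4)*(a - 3)*(a + 2)*(a^2 + 5*a + 4) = (a - 4)*(a - 3)*(a + 2)*(a + 4)*(a + 1)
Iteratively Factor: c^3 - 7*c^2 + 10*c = (c)*(c^2 - 7*c + 10) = c*(c - 5)*(c - 2)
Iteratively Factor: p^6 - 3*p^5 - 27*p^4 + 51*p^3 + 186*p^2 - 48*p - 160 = (p + 2)*(p^5 - 5*p^4 - 17*p^3 + 85*p^2 + 16*p - 80) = (p - 4)*(p + 2)*(p^4 - p^3 - 21*p^2 + p + 20) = (p - 4)*(p + 1)*(p + 2)*(p^3 - 2*p^2 - 19*p + 20) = (p - 5)*(p - 4)*(p + 1)*(p + 2)*(p^2 + 3*p - 4) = (p - 5)*(p - 4)*(p + 1)*(p + 2)*(p + 4)*(p - 1)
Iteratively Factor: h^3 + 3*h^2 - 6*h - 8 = (h + 4)*(h^2 - h - 2) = (h + 1)*(h + 4)*(h - 2)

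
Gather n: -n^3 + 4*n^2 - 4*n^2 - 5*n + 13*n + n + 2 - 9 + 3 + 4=-n^3 + 9*n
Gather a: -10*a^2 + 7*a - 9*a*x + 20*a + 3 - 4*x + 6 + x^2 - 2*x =-10*a^2 + a*(27 - 9*x) + x^2 - 6*x + 9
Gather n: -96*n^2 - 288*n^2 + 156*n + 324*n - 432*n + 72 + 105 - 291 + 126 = -384*n^2 + 48*n + 12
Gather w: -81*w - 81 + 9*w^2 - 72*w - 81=9*w^2 - 153*w - 162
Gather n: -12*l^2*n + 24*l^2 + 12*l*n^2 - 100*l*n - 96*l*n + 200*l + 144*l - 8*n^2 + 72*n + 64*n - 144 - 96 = 24*l^2 + 344*l + n^2*(12*l - 8) + n*(-12*l^2 - 196*l + 136) - 240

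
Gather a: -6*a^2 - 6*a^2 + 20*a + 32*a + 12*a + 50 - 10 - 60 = -12*a^2 + 64*a - 20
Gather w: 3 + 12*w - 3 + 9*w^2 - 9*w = 9*w^2 + 3*w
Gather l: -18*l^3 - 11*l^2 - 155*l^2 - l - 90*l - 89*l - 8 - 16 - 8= -18*l^3 - 166*l^2 - 180*l - 32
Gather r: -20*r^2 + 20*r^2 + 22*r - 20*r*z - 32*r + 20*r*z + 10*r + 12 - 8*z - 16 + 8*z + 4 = 0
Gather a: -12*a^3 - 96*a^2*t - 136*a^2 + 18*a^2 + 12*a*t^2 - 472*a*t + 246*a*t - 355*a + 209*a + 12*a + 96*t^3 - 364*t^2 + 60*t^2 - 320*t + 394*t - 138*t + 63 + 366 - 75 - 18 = -12*a^3 + a^2*(-96*t - 118) + a*(12*t^2 - 226*t - 134) + 96*t^3 - 304*t^2 - 64*t + 336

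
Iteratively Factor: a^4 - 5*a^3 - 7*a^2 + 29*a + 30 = (a + 1)*(a^3 - 6*a^2 - a + 30) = (a + 1)*(a + 2)*(a^2 - 8*a + 15) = (a - 3)*(a + 1)*(a + 2)*(a - 5)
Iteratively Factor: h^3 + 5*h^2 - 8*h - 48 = (h + 4)*(h^2 + h - 12) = (h - 3)*(h + 4)*(h + 4)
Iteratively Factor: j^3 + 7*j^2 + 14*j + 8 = (j + 4)*(j^2 + 3*j + 2) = (j + 2)*(j + 4)*(j + 1)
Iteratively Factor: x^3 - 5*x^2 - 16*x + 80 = (x - 4)*(x^2 - x - 20) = (x - 4)*(x + 4)*(x - 5)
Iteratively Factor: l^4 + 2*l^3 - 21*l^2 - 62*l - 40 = (l + 4)*(l^3 - 2*l^2 - 13*l - 10) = (l + 1)*(l + 4)*(l^2 - 3*l - 10) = (l - 5)*(l + 1)*(l + 4)*(l + 2)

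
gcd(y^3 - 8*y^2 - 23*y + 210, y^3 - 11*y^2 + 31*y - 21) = y - 7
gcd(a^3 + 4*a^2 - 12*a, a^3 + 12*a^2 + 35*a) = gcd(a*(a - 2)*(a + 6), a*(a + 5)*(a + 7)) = a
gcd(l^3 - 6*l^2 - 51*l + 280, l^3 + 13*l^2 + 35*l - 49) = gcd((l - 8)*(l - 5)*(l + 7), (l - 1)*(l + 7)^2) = l + 7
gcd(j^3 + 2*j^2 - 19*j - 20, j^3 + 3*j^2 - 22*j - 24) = j^2 - 3*j - 4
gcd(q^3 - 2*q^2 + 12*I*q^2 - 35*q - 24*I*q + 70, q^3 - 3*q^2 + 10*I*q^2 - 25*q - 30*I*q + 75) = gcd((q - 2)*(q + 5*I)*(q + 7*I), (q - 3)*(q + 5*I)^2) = q + 5*I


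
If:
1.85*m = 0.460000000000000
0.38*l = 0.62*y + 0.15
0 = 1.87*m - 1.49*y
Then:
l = 0.90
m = 0.25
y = 0.31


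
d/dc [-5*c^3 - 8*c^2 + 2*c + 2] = -15*c^2 - 16*c + 2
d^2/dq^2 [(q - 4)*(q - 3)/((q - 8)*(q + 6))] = 10*(-q^3 + 36*q^2 - 216*q + 720)/(q^6 - 6*q^5 - 132*q^4 + 568*q^3 + 6336*q^2 - 13824*q - 110592)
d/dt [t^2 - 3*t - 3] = 2*t - 3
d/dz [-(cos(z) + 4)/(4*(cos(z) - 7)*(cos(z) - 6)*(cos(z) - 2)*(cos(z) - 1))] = (-3*cos(z)^4 + 16*cos(z)^3 + 109*cos(z)^2 - 664*cos(z) + 692)*sin(z)/(4*(cos(z) - 7)^2*(cos(z) - 6)^2*(cos(z) - 2)^2*(cos(z) - 1)^2)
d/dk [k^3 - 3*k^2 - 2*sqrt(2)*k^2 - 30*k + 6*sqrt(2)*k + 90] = 3*k^2 - 6*k - 4*sqrt(2)*k - 30 + 6*sqrt(2)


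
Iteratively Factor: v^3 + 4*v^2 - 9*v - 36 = (v + 4)*(v^2 - 9) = (v - 3)*(v + 4)*(v + 3)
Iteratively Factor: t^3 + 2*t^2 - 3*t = (t + 3)*(t^2 - t) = (t - 1)*(t + 3)*(t)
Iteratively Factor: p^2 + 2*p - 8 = (p + 4)*(p - 2)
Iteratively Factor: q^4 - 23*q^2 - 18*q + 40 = (q + 2)*(q^3 - 2*q^2 - 19*q + 20) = (q + 2)*(q + 4)*(q^2 - 6*q + 5) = (q - 1)*(q + 2)*(q + 4)*(q - 5)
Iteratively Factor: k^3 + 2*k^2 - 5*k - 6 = (k - 2)*(k^2 + 4*k + 3) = (k - 2)*(k + 3)*(k + 1)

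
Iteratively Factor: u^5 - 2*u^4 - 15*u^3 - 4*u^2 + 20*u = (u)*(u^4 - 2*u^3 - 15*u^2 - 4*u + 20) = u*(u + 2)*(u^3 - 4*u^2 - 7*u + 10) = u*(u - 5)*(u + 2)*(u^2 + u - 2) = u*(u - 5)*(u + 2)^2*(u - 1)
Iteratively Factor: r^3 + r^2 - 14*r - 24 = (r - 4)*(r^2 + 5*r + 6) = (r - 4)*(r + 3)*(r + 2)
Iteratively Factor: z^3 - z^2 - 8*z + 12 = (z - 2)*(z^2 + z - 6) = (z - 2)^2*(z + 3)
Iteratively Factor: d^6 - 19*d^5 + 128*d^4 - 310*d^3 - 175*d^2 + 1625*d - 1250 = (d - 5)*(d^5 - 14*d^4 + 58*d^3 - 20*d^2 - 275*d + 250) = (d - 5)*(d + 2)*(d^4 - 16*d^3 + 90*d^2 - 200*d + 125) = (d - 5)*(d - 1)*(d + 2)*(d^3 - 15*d^2 + 75*d - 125) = (d - 5)^2*(d - 1)*(d + 2)*(d^2 - 10*d + 25) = (d - 5)^3*(d - 1)*(d + 2)*(d - 5)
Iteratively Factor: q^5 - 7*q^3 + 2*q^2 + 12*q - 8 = (q - 2)*(q^4 + 2*q^3 - 3*q^2 - 4*q + 4) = (q - 2)*(q + 2)*(q^3 - 3*q + 2) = (q - 2)*(q - 1)*(q + 2)*(q^2 + q - 2) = (q - 2)*(q - 1)^2*(q + 2)*(q + 2)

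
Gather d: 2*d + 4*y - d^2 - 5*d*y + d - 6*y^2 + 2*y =-d^2 + d*(3 - 5*y) - 6*y^2 + 6*y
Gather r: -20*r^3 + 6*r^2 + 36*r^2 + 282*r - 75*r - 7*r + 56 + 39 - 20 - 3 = -20*r^3 + 42*r^2 + 200*r + 72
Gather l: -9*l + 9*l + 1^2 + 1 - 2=0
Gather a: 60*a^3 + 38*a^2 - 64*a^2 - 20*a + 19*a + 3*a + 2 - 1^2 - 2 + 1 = 60*a^3 - 26*a^2 + 2*a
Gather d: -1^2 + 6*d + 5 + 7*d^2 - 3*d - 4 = 7*d^2 + 3*d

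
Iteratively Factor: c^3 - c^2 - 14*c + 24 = (c + 4)*(c^2 - 5*c + 6) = (c - 3)*(c + 4)*(c - 2)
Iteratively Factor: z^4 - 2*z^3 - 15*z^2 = (z)*(z^3 - 2*z^2 - 15*z) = z*(z + 3)*(z^2 - 5*z) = z*(z - 5)*(z + 3)*(z)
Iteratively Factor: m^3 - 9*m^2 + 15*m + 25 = (m - 5)*(m^2 - 4*m - 5) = (m - 5)^2*(m + 1)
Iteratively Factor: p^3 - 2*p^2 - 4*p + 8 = (p - 2)*(p^2 - 4) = (p - 2)*(p + 2)*(p - 2)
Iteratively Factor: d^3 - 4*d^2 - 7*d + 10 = (d - 5)*(d^2 + d - 2) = (d - 5)*(d - 1)*(d + 2)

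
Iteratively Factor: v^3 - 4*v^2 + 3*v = (v - 1)*(v^2 - 3*v) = (v - 3)*(v - 1)*(v)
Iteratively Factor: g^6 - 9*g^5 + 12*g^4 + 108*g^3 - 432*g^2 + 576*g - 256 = (g - 4)*(g^5 - 5*g^4 - 8*g^3 + 76*g^2 - 128*g + 64) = (g - 4)*(g - 2)*(g^4 - 3*g^3 - 14*g^2 + 48*g - 32) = (g - 4)*(g - 2)*(g - 1)*(g^3 - 2*g^2 - 16*g + 32) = (g - 4)*(g - 2)^2*(g - 1)*(g^2 - 16) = (g - 4)*(g - 2)^2*(g - 1)*(g + 4)*(g - 4)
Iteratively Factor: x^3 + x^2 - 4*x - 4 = (x + 1)*(x^2 - 4) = (x - 2)*(x + 1)*(x + 2)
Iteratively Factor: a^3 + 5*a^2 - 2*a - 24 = (a + 3)*(a^2 + 2*a - 8) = (a + 3)*(a + 4)*(a - 2)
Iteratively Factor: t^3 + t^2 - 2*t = (t)*(t^2 + t - 2) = t*(t - 1)*(t + 2)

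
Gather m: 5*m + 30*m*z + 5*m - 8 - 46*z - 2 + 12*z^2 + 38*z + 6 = m*(30*z + 10) + 12*z^2 - 8*z - 4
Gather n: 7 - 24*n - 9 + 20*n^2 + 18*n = 20*n^2 - 6*n - 2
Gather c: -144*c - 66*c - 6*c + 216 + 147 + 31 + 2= 396 - 216*c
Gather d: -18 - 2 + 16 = -4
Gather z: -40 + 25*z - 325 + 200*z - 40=225*z - 405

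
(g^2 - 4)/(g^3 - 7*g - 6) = (g - 2)/(g^2 - 2*g - 3)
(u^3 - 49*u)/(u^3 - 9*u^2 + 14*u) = (u + 7)/(u - 2)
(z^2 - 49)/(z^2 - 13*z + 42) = (z + 7)/(z - 6)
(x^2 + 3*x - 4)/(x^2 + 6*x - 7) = (x + 4)/(x + 7)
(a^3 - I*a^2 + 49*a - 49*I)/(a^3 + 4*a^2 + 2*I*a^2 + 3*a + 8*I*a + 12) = (a^2 + 49)/(a^2 + a*(4 + 3*I) + 12*I)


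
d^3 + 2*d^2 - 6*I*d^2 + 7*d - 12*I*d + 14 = (d + 2)*(d - 7*I)*(d + I)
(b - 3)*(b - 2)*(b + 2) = b^3 - 3*b^2 - 4*b + 12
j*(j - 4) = j^2 - 4*j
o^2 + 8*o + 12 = (o + 2)*(o + 6)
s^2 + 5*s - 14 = (s - 2)*(s + 7)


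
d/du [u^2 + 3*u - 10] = 2*u + 3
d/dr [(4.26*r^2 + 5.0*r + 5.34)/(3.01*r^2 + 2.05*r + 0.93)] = (-6.317*r^2 - 24.2232*r - 6.297)/(9.0601*r^4 + 12.341*r^3 + 9.8011*r^2 + 3.813*r + 0.8649)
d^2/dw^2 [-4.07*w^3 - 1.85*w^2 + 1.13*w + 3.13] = -24.42*w - 3.7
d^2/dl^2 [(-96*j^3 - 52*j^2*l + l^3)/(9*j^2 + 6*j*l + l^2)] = j^2*(48*j - 50*l)/(81*j^4 + 108*j^3*l + 54*j^2*l^2 + 12*j*l^3 + l^4)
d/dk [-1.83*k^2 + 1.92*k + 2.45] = 1.92 - 3.66*k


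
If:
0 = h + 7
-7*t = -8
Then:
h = -7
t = 8/7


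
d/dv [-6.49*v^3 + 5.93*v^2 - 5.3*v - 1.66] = -19.47*v^2 + 11.86*v - 5.3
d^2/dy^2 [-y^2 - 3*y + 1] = -2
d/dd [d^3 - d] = 3*d^2 - 1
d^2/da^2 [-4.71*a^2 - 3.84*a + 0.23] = -9.42000000000000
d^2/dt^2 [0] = 0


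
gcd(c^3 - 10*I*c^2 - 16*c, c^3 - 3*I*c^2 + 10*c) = c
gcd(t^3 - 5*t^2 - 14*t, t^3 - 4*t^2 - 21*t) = t^2 - 7*t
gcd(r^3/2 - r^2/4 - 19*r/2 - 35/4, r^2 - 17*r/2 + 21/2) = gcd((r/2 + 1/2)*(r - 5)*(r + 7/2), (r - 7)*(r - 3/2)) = 1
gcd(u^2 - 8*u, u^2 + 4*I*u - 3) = 1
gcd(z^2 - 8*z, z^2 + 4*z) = z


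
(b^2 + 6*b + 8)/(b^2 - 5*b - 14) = (b + 4)/(b - 7)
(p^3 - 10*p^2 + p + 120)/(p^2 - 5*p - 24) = p - 5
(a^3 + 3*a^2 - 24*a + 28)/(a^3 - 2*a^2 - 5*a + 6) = (a^3 + 3*a^2 - 24*a + 28)/(a^3 - 2*a^2 - 5*a + 6)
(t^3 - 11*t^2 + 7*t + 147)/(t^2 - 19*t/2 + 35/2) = 2*(t^2 - 4*t - 21)/(2*t - 5)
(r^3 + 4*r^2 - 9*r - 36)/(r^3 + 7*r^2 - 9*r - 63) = (r + 4)/(r + 7)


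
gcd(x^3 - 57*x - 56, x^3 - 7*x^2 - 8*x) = x^2 - 7*x - 8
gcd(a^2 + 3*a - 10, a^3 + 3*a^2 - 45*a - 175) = a + 5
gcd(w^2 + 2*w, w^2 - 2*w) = w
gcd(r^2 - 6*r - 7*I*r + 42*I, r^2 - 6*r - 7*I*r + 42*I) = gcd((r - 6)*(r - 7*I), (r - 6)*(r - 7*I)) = r^2 + r*(-6 - 7*I) + 42*I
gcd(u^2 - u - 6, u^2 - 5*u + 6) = u - 3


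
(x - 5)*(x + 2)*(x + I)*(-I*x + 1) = -I*x^4 + 2*x^3 + 3*I*x^3 - 6*x^2 + 11*I*x^2 - 20*x - 3*I*x - 10*I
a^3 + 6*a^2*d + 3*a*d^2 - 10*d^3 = (a - d)*(a + 2*d)*(a + 5*d)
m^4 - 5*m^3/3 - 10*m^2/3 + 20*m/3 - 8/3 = (m - 2)*(m - 1)*(m - 2/3)*(m + 2)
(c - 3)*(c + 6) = c^2 + 3*c - 18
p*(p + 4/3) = p^2 + 4*p/3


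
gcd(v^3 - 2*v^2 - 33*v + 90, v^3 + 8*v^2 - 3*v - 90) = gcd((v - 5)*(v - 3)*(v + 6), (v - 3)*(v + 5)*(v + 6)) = v^2 + 3*v - 18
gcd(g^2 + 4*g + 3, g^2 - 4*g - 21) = g + 3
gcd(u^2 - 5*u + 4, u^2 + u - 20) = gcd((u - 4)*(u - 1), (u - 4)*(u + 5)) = u - 4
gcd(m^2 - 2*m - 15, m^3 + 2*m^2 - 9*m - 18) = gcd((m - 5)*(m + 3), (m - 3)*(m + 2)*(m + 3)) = m + 3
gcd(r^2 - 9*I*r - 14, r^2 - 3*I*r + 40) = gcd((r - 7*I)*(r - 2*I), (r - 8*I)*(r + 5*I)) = 1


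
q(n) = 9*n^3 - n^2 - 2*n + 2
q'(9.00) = 2167.00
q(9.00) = 6464.00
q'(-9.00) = 2203.00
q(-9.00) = -6622.00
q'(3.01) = 236.60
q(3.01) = 232.36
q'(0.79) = 13.27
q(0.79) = 4.23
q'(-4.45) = 541.57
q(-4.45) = -801.99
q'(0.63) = 7.46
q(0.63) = 2.59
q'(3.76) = 372.20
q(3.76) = 458.76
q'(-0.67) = 11.46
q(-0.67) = 0.18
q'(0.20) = -1.32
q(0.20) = 1.63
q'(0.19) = -1.41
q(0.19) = 1.65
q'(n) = 27*n^2 - 2*n - 2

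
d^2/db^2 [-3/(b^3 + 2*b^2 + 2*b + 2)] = 6*((3*b + 2)*(b^3 + 2*b^2 + 2*b + 2) - (3*b^2 + 4*b + 2)^2)/(b^3 + 2*b^2 + 2*b + 2)^3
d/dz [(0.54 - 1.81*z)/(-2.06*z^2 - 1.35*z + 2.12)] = (-3.7286*z^2 + 2.2248*z - 3.1082)/(4.2436*z^4 + 5.562*z^3 - 6.9119*z^2 - 5.724*z + 4.4944)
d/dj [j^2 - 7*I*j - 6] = 2*j - 7*I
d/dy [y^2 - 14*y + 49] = 2*y - 14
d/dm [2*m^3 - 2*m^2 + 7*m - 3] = 6*m^2 - 4*m + 7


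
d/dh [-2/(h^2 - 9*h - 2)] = 2*(2*h - 9)/(-h^2 + 9*h + 2)^2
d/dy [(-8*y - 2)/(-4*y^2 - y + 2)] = 2*(16*y^2 + 4*y - (4*y + 1)*(8*y + 1) - 8)/(4*y^2 + y - 2)^2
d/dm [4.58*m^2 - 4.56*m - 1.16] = 9.16*m - 4.56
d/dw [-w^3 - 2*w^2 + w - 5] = -3*w^2 - 4*w + 1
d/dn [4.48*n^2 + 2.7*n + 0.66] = 8.96*n + 2.7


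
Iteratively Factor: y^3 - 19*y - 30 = (y - 5)*(y^2 + 5*y + 6) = (y - 5)*(y + 2)*(y + 3)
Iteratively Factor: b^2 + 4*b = (b + 4)*(b)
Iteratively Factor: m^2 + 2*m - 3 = (m + 3)*(m - 1)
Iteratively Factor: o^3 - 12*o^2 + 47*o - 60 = (o - 3)*(o^2 - 9*o + 20) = (o - 5)*(o - 3)*(o - 4)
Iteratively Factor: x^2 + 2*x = (x)*(x + 2)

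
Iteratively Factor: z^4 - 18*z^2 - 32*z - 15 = (z - 5)*(z^3 + 5*z^2 + 7*z + 3) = (z - 5)*(z + 1)*(z^2 + 4*z + 3) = (z - 5)*(z + 1)*(z + 3)*(z + 1)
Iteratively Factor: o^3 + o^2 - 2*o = (o)*(o^2 + o - 2) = o*(o + 2)*(o - 1)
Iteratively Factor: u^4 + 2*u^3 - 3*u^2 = (u + 3)*(u^3 - u^2) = (u - 1)*(u + 3)*(u^2) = u*(u - 1)*(u + 3)*(u)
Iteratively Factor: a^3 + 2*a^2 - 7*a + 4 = (a - 1)*(a^2 + 3*a - 4) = (a - 1)*(a + 4)*(a - 1)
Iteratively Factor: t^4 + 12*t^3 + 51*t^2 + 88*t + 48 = (t + 4)*(t^3 + 8*t^2 + 19*t + 12) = (t + 3)*(t + 4)*(t^2 + 5*t + 4) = (t + 3)*(t + 4)^2*(t + 1)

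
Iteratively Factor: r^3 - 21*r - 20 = (r + 4)*(r^2 - 4*r - 5) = (r - 5)*(r + 4)*(r + 1)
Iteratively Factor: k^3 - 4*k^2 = (k - 4)*(k^2) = k*(k - 4)*(k)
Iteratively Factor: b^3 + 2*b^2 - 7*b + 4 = (b - 1)*(b^2 + 3*b - 4) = (b - 1)^2*(b + 4)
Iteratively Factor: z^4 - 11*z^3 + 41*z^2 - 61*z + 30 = (z - 2)*(z^3 - 9*z^2 + 23*z - 15) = (z - 5)*(z - 2)*(z^2 - 4*z + 3) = (z - 5)*(z - 2)*(z - 1)*(z - 3)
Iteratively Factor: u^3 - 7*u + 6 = (u - 2)*(u^2 + 2*u - 3) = (u - 2)*(u + 3)*(u - 1)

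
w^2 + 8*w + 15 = (w + 3)*(w + 5)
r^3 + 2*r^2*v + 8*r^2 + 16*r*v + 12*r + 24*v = (r + 2)*(r + 6)*(r + 2*v)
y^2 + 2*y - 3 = (y - 1)*(y + 3)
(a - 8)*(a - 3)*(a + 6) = a^3 - 5*a^2 - 42*a + 144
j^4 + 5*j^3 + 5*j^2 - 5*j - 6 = (j - 1)*(j + 1)*(j + 2)*(j + 3)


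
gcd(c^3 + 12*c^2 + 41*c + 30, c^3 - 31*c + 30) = c + 6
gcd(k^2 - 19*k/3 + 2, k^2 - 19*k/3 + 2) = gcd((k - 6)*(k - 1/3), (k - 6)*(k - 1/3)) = k^2 - 19*k/3 + 2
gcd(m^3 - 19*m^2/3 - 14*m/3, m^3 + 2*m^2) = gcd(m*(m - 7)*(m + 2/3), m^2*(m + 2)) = m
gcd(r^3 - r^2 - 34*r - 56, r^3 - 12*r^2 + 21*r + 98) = r^2 - 5*r - 14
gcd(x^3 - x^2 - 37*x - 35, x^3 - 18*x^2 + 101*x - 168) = x - 7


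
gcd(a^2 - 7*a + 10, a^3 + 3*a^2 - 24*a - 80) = a - 5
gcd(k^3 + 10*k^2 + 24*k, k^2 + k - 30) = k + 6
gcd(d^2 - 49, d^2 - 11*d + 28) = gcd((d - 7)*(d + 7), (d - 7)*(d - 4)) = d - 7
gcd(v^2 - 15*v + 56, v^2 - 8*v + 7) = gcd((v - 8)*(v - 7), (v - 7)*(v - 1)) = v - 7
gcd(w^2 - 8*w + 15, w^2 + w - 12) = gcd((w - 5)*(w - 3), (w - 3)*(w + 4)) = w - 3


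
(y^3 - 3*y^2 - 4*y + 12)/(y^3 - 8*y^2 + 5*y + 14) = (y^2 - y - 6)/(y^2 - 6*y - 7)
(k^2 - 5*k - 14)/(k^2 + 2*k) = (k - 7)/k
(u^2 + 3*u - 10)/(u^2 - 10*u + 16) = (u + 5)/(u - 8)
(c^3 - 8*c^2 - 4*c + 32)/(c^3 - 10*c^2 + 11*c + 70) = (c^2 - 10*c + 16)/(c^2 - 12*c + 35)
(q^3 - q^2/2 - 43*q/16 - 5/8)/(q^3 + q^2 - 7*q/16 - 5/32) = 2*(q - 2)/(2*q - 1)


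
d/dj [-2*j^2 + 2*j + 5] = 2 - 4*j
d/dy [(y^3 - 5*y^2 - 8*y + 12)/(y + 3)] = 2*(y^3 + 2*y^2 - 15*y - 18)/(y^2 + 6*y + 9)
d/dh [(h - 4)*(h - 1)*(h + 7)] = 3*h^2 + 4*h - 31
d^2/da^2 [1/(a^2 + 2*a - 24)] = 2*(-a^2 - 2*a + 4*(a + 1)^2 + 24)/(a^2 + 2*a - 24)^3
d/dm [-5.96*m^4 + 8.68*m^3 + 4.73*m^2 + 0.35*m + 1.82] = -23.84*m^3 + 26.04*m^2 + 9.46*m + 0.35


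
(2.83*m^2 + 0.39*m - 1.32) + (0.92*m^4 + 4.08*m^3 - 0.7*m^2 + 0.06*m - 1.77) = 0.92*m^4 + 4.08*m^3 + 2.13*m^2 + 0.45*m - 3.09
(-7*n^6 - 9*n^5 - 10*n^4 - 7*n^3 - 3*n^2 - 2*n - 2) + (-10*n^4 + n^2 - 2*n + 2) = -7*n^6 - 9*n^5 - 20*n^4 - 7*n^3 - 2*n^2 - 4*n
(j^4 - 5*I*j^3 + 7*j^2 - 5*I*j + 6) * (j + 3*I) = j^5 - 2*I*j^4 + 22*j^3 + 16*I*j^2 + 21*j + 18*I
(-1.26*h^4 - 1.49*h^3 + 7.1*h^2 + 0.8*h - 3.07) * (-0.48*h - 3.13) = 0.6048*h^5 + 4.659*h^4 + 1.2557*h^3 - 22.607*h^2 - 1.0304*h + 9.6091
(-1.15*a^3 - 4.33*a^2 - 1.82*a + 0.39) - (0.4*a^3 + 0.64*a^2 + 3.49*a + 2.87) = -1.55*a^3 - 4.97*a^2 - 5.31*a - 2.48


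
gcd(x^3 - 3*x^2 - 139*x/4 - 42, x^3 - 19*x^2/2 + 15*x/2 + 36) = x^2 - 13*x/2 - 12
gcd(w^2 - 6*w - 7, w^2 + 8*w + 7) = w + 1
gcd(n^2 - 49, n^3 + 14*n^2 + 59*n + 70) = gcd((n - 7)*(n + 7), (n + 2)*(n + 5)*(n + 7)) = n + 7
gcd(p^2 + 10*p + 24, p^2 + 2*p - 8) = p + 4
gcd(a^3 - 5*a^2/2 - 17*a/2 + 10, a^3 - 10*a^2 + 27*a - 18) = a - 1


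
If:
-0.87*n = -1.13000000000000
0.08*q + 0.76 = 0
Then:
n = 1.30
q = -9.50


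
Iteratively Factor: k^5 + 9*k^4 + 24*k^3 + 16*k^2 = (k + 4)*(k^4 + 5*k^3 + 4*k^2) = (k + 1)*(k + 4)*(k^3 + 4*k^2) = k*(k + 1)*(k + 4)*(k^2 + 4*k) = k*(k + 1)*(k + 4)^2*(k)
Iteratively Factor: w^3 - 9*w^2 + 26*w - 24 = (w - 2)*(w^2 - 7*w + 12) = (w - 3)*(w - 2)*(w - 4)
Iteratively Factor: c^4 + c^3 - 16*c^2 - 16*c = (c)*(c^3 + c^2 - 16*c - 16) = c*(c + 1)*(c^2 - 16) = c*(c + 1)*(c + 4)*(c - 4)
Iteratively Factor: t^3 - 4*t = (t)*(t^2 - 4) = t*(t - 2)*(t + 2)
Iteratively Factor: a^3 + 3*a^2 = (a)*(a^2 + 3*a) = a^2*(a + 3)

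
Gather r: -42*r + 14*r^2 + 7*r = 14*r^2 - 35*r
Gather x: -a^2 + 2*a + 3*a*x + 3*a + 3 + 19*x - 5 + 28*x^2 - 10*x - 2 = -a^2 + 5*a + 28*x^2 + x*(3*a + 9) - 4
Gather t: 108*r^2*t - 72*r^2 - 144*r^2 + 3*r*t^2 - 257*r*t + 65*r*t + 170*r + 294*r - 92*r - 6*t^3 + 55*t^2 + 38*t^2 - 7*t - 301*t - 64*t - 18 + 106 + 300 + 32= -216*r^2 + 372*r - 6*t^3 + t^2*(3*r + 93) + t*(108*r^2 - 192*r - 372) + 420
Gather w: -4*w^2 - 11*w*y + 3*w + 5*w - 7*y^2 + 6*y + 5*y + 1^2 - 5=-4*w^2 + w*(8 - 11*y) - 7*y^2 + 11*y - 4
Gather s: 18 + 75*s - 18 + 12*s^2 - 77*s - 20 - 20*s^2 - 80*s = -8*s^2 - 82*s - 20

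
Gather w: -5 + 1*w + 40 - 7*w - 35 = -6*w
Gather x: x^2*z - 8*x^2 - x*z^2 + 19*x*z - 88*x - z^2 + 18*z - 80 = x^2*(z - 8) + x*(-z^2 + 19*z - 88) - z^2 + 18*z - 80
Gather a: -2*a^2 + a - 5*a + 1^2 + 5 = -2*a^2 - 4*a + 6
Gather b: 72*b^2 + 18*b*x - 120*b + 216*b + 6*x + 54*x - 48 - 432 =72*b^2 + b*(18*x + 96) + 60*x - 480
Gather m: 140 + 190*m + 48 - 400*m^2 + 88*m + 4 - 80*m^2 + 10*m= -480*m^2 + 288*m + 192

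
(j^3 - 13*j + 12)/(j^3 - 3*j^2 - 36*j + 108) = (j^2 + 3*j - 4)/(j^2 - 36)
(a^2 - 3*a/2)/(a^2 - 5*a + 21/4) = 2*a/(2*a - 7)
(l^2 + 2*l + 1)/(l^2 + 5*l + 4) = (l + 1)/(l + 4)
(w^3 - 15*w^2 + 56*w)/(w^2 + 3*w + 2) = w*(w^2 - 15*w + 56)/(w^2 + 3*w + 2)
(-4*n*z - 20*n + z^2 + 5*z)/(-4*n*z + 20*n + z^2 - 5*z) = (z + 5)/(z - 5)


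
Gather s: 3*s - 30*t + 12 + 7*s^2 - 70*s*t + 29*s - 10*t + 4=7*s^2 + s*(32 - 70*t) - 40*t + 16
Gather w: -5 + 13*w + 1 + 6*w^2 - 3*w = 6*w^2 + 10*w - 4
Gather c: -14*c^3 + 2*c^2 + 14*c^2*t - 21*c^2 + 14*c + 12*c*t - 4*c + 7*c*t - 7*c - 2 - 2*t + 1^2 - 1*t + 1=-14*c^3 + c^2*(14*t - 19) + c*(19*t + 3) - 3*t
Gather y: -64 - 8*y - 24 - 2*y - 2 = -10*y - 90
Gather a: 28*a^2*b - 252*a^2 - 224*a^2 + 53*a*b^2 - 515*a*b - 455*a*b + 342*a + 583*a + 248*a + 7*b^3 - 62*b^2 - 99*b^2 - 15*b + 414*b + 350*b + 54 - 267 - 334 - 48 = a^2*(28*b - 476) + a*(53*b^2 - 970*b + 1173) + 7*b^3 - 161*b^2 + 749*b - 595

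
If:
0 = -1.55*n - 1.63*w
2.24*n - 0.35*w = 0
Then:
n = 0.00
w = 0.00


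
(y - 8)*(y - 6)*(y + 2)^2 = y^4 - 10*y^3 - 4*y^2 + 136*y + 192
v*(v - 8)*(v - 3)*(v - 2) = v^4 - 13*v^3 + 46*v^2 - 48*v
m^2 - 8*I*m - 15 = (m - 5*I)*(m - 3*I)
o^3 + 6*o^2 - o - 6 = (o - 1)*(o + 1)*(o + 6)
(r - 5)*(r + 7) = r^2 + 2*r - 35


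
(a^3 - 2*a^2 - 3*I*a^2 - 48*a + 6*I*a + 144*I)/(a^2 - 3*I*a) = a - 2 - 48/a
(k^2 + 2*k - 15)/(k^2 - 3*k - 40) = (k - 3)/(k - 8)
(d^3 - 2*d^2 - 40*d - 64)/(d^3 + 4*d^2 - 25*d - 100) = (d^2 - 6*d - 16)/(d^2 - 25)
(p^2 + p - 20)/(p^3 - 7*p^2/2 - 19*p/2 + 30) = 2*(p + 5)/(2*p^2 + p - 15)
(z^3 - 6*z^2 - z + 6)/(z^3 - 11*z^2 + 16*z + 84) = (z^2 - 1)/(z^2 - 5*z - 14)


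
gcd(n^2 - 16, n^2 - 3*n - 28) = n + 4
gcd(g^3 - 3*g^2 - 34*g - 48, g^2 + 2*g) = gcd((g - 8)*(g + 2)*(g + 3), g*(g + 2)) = g + 2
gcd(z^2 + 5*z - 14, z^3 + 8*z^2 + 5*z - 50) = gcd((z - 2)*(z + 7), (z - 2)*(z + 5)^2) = z - 2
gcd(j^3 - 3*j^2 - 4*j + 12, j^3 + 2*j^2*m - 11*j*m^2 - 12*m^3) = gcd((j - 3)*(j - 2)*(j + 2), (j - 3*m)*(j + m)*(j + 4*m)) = 1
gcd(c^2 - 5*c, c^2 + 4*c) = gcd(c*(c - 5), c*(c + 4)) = c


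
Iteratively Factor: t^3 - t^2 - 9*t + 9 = (t + 3)*(t^2 - 4*t + 3) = (t - 1)*(t + 3)*(t - 3)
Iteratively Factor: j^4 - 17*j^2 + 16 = (j - 4)*(j^3 + 4*j^2 - j - 4) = (j - 4)*(j + 1)*(j^2 + 3*j - 4) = (j - 4)*(j - 1)*(j + 1)*(j + 4)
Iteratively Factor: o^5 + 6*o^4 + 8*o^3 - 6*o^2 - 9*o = (o + 1)*(o^4 + 5*o^3 + 3*o^2 - 9*o) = o*(o + 1)*(o^3 + 5*o^2 + 3*o - 9) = o*(o + 1)*(o + 3)*(o^2 + 2*o - 3) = o*(o + 1)*(o + 3)^2*(o - 1)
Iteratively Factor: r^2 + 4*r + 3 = (r + 1)*(r + 3)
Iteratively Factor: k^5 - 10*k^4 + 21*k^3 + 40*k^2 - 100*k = (k - 5)*(k^4 - 5*k^3 - 4*k^2 + 20*k) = k*(k - 5)*(k^3 - 5*k^2 - 4*k + 20) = k*(k - 5)*(k - 2)*(k^2 - 3*k - 10) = k*(k - 5)*(k - 2)*(k + 2)*(k - 5)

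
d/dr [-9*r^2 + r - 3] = 1 - 18*r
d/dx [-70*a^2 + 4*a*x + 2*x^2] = 4*a + 4*x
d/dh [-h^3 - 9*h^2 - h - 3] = -3*h^2 - 18*h - 1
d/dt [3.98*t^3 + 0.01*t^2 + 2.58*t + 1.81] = 11.94*t^2 + 0.02*t + 2.58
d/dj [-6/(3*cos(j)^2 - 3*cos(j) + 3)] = 2*(1 - 2*cos(j))*sin(j)/(sin(j)^2 + cos(j) - 2)^2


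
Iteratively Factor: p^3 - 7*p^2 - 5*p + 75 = (p + 3)*(p^2 - 10*p + 25) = (p - 5)*(p + 3)*(p - 5)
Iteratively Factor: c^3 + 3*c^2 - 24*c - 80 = (c + 4)*(c^2 - c - 20) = (c - 5)*(c + 4)*(c + 4)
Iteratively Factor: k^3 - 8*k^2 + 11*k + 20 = (k - 4)*(k^2 - 4*k - 5) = (k - 4)*(k + 1)*(k - 5)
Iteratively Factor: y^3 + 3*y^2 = (y)*(y^2 + 3*y) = y*(y + 3)*(y)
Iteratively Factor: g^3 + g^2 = (g)*(g^2 + g) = g^2*(g + 1)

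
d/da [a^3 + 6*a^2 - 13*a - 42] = 3*a^2 + 12*a - 13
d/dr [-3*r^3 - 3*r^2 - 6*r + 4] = -9*r^2 - 6*r - 6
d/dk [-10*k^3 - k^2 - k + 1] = -30*k^2 - 2*k - 1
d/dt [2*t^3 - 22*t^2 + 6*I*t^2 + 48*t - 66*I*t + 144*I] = 6*t^2 + t*(-44 + 12*I) + 48 - 66*I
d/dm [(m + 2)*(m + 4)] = 2*m + 6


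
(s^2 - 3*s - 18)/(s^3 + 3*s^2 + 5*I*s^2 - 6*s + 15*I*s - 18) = (s - 6)/(s^2 + 5*I*s - 6)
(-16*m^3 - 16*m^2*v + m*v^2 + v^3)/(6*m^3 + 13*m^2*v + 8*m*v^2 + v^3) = (-16*m^2 + v^2)/(6*m^2 + 7*m*v + v^2)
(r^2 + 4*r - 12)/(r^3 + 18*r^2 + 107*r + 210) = (r - 2)/(r^2 + 12*r + 35)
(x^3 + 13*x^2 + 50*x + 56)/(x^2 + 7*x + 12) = (x^2 + 9*x + 14)/(x + 3)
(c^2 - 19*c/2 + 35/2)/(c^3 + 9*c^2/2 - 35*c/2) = (c - 7)/(c*(c + 7))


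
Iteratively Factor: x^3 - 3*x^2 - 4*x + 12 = (x + 2)*(x^2 - 5*x + 6) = (x - 3)*(x + 2)*(x - 2)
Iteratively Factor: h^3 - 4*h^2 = (h)*(h^2 - 4*h) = h^2*(h - 4)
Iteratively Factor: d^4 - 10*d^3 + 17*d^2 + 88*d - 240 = (d - 4)*(d^3 - 6*d^2 - 7*d + 60) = (d - 4)^2*(d^2 - 2*d - 15) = (d - 4)^2*(d + 3)*(d - 5)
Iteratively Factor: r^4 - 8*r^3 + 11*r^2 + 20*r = (r + 1)*(r^3 - 9*r^2 + 20*r) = (r - 5)*(r + 1)*(r^2 - 4*r) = (r - 5)*(r - 4)*(r + 1)*(r)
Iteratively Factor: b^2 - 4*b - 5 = (b + 1)*(b - 5)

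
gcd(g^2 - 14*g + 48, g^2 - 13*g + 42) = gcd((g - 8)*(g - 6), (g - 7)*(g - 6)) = g - 6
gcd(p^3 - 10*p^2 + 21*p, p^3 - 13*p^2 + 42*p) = p^2 - 7*p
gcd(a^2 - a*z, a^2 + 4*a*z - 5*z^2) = -a + z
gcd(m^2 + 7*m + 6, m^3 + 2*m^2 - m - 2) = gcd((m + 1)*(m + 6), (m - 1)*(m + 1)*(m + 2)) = m + 1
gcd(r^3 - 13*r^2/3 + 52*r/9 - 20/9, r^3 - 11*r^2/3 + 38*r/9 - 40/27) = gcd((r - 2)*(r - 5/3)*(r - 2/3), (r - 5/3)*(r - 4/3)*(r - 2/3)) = r^2 - 7*r/3 + 10/9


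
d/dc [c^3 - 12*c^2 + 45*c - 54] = 3*c^2 - 24*c + 45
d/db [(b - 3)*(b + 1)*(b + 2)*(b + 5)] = 4*b^3 + 15*b^2 - 14*b - 41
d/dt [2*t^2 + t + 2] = 4*t + 1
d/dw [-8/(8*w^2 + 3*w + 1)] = 8*(16*w + 3)/(8*w^2 + 3*w + 1)^2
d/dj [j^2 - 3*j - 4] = 2*j - 3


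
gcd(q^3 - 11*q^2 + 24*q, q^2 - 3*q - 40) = q - 8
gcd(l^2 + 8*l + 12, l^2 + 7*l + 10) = l + 2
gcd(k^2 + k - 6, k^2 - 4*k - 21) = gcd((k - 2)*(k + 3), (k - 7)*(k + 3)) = k + 3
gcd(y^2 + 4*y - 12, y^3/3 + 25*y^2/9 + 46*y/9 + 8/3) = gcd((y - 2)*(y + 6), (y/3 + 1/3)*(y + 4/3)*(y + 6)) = y + 6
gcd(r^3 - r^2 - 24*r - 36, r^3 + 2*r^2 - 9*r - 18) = r^2 + 5*r + 6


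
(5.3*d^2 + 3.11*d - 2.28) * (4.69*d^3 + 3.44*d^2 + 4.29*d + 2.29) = 24.857*d^5 + 32.8179*d^4 + 22.7422*d^3 + 17.6357*d^2 - 2.6593*d - 5.2212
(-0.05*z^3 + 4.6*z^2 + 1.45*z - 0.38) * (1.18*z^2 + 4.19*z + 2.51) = -0.059*z^5 + 5.2185*z^4 + 20.8595*z^3 + 17.1731*z^2 + 2.0473*z - 0.9538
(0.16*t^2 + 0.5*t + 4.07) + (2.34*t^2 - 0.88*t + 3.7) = 2.5*t^2 - 0.38*t + 7.77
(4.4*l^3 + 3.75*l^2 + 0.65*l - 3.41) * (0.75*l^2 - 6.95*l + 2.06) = 3.3*l^5 - 27.7675*l^4 - 16.511*l^3 + 0.65*l^2 + 25.0385*l - 7.0246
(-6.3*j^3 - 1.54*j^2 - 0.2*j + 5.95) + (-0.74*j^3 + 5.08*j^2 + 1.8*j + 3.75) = -7.04*j^3 + 3.54*j^2 + 1.6*j + 9.7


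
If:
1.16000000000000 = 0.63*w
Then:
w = 1.84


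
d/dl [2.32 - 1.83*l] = -1.83000000000000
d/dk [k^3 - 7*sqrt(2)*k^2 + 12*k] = 3*k^2 - 14*sqrt(2)*k + 12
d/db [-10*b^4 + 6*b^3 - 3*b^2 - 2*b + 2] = -40*b^3 + 18*b^2 - 6*b - 2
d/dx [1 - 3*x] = -3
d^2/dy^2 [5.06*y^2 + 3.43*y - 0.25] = 10.1200000000000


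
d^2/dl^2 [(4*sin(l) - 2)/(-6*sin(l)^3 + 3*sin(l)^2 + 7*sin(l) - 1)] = 2*(288*sin(l)^7 - 432*sin(l)^6 + 120*sin(l)^5 + 498*sin(l)^4 - 465*sin(l)^3 - 101*sin(l)^2 + 49*sin(l) + 76)/(6*sin(l)^3 - 3*sin(l)^2 - 7*sin(l) + 1)^3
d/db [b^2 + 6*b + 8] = 2*b + 6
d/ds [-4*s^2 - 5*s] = -8*s - 5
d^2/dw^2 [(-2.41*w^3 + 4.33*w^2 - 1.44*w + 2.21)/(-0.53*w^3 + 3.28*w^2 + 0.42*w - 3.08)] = (5.94649400000002*w^6 + 5.64577199999991*w^5 - 75.4614*w^4 + 253.525024*w^3 - 449.078388*w^2 + 227.836728*w - 123.858952)/(0.148877*w^9 - 2.764056*w^8 + 16.751922*w^7 - 28.311268*w^6 - 45.40074*w^5 + 93.558192*w^4 + 40.467336*w^3 - 91.71624*w^2 - 11.952864*w + 29.218112)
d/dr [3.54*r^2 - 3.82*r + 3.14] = 7.08*r - 3.82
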